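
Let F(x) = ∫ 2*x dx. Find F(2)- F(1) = 3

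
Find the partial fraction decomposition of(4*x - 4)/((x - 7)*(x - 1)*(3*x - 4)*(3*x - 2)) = 6/(19*(3*x - 2)) - 6/(17*(3*x - 4)) + 4/(323*(x - 7))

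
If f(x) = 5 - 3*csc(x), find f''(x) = 3/sin(x) - 6/sin(x)^3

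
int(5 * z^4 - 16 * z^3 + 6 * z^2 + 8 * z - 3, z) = z^5 - 4*z^4 + 2*z^3 + 4*z^2 - 3*z + C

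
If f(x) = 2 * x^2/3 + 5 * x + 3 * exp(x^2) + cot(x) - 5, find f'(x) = 6*x*exp(x^2) + 4*x/3 - cot(x)^2 + 4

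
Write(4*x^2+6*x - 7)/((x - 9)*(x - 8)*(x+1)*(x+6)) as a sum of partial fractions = -101/(1050*(x + 6)) - 1/(50*(x + 1)) - 33/(14*(x - 8)) + 371/(150*(x - 9))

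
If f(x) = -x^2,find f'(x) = -2*x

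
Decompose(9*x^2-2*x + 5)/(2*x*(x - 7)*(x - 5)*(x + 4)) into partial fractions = -157/(792*(x + 4)) - 11/(9*(x - 5)) + 108/(77*(x - 7)) + 1/(56*x)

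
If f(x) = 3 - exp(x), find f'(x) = -exp(x)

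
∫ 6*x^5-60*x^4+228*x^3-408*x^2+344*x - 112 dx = x^6 - 12*x^5 + 57*x^4 - 136*x^3 + 172*x^2 - 112*x + C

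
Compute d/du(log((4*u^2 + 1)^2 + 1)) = (32*u^3 + 8*u)/(8*u^4 + 4*u^2 + 1)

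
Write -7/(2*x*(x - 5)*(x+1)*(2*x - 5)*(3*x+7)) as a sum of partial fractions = -81/(5104*(3*x + 7)) + 8/(725*(2*x - 5)) + 1/(48*(x + 1)) - 7/(6600*(x - 5)) - 1/(50*x)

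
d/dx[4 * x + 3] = 4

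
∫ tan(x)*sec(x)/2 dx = sec(x)/2 + C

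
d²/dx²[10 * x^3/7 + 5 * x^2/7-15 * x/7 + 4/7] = 60*x/7 + 10/7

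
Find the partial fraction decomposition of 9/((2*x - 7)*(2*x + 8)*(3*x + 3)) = 2/(45*(2*x - 7)) + 1/(30*(x + 4)) - 1/(18*(x + 1))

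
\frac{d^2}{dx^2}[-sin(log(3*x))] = sqrt(2)*sin(log(x) + pi/4 + log(3))/x^2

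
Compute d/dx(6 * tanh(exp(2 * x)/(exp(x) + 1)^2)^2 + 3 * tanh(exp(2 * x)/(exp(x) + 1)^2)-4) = 6*(4*sinh(exp(2*x)/(exp(2*x) + 2*exp(x) + 1))/cosh(exp(2*x)/(exp(2*x) + 2*exp(x) + 1)) + 1)*exp(2*x)/((exp(3*x) + 3*exp(2*x) + 3*exp(x) + 1)*cosh(exp(2*x)/(exp(2*x) + 2*exp(x) + 1))^2)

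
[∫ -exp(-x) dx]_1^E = -exp(-1) + exp(-E)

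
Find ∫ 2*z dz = z^2 + C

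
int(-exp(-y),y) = exp(-y) + C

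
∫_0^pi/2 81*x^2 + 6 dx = 3*pi + 27*pi^3/8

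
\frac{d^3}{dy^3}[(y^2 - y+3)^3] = 120*y^3 - 180*y^2 + 288*y - 114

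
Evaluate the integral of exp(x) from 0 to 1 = -1 + E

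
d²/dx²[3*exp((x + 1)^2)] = 12*x^2*exp(x^2 + 2*x + 1) + 24*x*exp(x^2 + 2*x + 1) + 18*exp(x^2 + 2*x + 1)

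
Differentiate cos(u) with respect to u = -sin(u)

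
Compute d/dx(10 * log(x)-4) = 10/x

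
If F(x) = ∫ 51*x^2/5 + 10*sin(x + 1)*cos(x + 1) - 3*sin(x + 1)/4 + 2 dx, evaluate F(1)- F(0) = 13*cos(2)/4 - 3*cos(1)/4 - 5*cos(4)/2 + 27/5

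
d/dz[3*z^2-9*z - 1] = 6*z - 9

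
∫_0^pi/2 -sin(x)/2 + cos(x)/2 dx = 0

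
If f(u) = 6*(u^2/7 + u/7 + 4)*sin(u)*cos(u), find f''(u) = -12*u^2*sin(2*u)/7 - 12*u*sin(2*u)/7 + 24*u*cos(2*u)/7 - 330*sin(2*u)/7 + 12*cos(2*u)/7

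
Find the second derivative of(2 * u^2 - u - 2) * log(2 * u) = (4*u^2*log(u) + 4*u^2*log(2) + 6*u^2 - u + 2)/u^2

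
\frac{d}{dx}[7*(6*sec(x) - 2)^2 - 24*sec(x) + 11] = 24*(-8 + 21/cos(x))*sin(x)/cos(x)^2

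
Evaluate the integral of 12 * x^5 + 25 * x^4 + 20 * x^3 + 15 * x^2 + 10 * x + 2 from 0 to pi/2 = (1 + pi/2)^3*(-pi^2/4 + pi + pi^3/4)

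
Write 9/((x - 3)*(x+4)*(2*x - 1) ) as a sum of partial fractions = -4/(5*(2*x - 1)) + 1/(7*(x + 4)) + 9/(35*(x - 3))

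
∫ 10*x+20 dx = 5*x^2 + 20*x + C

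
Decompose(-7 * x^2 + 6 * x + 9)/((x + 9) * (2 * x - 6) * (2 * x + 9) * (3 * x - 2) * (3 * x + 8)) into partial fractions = -1533/(71060*(3*x + 8)) - 267/(125860*(3*x - 2)) + 142/(5115*(2*x + 9)) - 17/(3306*(x + 9)) - 1/(1190*(x - 3))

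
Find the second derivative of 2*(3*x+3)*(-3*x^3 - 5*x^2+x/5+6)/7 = -216*x^2/7 - 288*x/7 - 288/35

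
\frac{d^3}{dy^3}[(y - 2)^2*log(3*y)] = (2*y^2 + 4*y + 8)/y^3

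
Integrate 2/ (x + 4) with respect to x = 2*log(x + 4) + C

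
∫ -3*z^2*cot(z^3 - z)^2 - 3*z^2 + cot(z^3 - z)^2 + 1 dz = cot(z^3 - z) + C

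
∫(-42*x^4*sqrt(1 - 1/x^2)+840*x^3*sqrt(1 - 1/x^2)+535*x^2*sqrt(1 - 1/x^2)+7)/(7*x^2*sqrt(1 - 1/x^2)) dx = -2*x^3 + 60*x^2 + 535*x/7 + asec(x) + C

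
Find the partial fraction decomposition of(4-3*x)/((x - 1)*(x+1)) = -7/(2*(x + 1)) + 1/(2*(x - 1))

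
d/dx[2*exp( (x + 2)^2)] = 4*x*exp(x^2 + 4*x + 4) + 8*exp(x^2 + 4*x + 4)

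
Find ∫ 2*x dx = x^2 + C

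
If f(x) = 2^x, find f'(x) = 2^x*log(2)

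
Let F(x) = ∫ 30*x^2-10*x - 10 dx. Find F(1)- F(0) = -5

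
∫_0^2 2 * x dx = 4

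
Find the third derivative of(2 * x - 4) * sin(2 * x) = -16*x*cos(2*x) - 24*sin(2*x) + 32*cos(2*x)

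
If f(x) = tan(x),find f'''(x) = 6*tan(x)^4 + 8*tan(x)^2 + 2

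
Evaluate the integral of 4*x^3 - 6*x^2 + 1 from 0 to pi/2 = -3*pi/2 - 4 + (-pi^2/4 + pi/2 + 2)^2 + 3*pi^2/4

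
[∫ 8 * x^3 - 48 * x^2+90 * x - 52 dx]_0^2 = -20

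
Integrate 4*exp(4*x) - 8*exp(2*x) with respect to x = (exp(2*x) - 2)^2 + C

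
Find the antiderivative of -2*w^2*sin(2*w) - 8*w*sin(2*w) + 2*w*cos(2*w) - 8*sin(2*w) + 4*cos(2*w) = (w + 2)^2*cos(2*w) + C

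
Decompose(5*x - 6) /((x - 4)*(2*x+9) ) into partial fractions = 57/(17*(2*x + 9)) + 14/(17*(x - 4))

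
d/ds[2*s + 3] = 2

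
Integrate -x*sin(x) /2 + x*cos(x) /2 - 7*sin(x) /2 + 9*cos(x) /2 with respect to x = sqrt(2)*(x + 8)*sin(x + pi/4)/2 + C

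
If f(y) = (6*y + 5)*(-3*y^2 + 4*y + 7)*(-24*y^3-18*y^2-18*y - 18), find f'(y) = 2592*y^5 + 540*y^4 - 5304*y^3 - 5382*y^2 - 3816*y - 1746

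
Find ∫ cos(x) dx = sin(x) + C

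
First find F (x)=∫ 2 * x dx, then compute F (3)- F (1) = 8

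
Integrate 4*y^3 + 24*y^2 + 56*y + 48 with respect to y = y^4 + 8*y^3 + 28*y^2 + 48*y + C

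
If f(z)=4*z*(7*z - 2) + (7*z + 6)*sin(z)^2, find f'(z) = 7*z*sin(2*z) + 56*z + 7*sin(z)^2 + 6*sin(2*z) - 8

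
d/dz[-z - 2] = -1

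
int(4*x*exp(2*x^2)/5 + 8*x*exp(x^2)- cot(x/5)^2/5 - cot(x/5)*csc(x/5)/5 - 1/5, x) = exp(2*x^2)/5 + 4*exp(x^2) + cot(x/5) + csc(x/5) + C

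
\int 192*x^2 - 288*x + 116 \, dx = 64*x^3 - 144*x^2 + 116*x + C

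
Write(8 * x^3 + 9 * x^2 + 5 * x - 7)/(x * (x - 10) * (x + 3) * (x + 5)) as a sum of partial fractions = 269/(50*(x + 5)) - 157/(78*(x + 3)) + 2981/(650*(x - 10)) + 7/(150*x)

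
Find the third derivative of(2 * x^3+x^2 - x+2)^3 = 4032*x^6 + 4032*x^5 - 1260*x^4 + 1560*x^3 + 1620*x^2 - 360*x + 66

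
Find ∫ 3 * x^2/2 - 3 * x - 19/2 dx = x^3/2 - 3*x^2/2 - 19*x/2 + C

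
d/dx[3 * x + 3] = 3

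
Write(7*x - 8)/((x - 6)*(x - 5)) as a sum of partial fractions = -27/(x - 5) + 34/(x - 6)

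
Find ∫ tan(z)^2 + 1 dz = tan(z) + C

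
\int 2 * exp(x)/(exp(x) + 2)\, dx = 2*log(exp(x) + 2) + C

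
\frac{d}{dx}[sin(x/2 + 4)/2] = cos(x/2 + 4)/4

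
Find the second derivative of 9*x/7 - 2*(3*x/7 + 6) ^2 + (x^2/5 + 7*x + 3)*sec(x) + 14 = -x^2/(5*cos(x)) + 2*x^2/(5*cos(x)^3) + 4*x*sin(x)/(5*cos(x)^2) - 7*x/cos(x) + 14*x/cos(x)^3 + 14*sin(x)/cos(x)^2 - 36/49 - 13/(5*cos(x)) + 6/cos(x)^3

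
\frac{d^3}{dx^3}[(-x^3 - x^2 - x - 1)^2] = 120*x^3 + 120*x^2 + 72*x + 24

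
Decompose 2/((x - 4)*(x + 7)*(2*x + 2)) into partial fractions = 1/(66*(x + 7)) - 1/(30*(x + 1)) + 1/(55*(x - 4))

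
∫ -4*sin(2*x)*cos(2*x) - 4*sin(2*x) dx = 4*cos(x)^4 + C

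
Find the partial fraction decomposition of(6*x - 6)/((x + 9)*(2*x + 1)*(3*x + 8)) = 198/(247*(3*x + 8)) - 36/(221*(2*x + 1)) - 60/(323*(x + 9))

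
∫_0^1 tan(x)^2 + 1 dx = tan(1)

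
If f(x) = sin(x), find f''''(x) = sin(x)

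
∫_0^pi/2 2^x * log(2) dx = -1 + 2^(pi/2)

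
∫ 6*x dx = 3*x^2 + C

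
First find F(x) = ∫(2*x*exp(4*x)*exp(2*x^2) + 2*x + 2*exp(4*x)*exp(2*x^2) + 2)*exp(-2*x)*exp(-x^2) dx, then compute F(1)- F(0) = -exp(-3) + exp(3)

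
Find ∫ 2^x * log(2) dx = 2^x + C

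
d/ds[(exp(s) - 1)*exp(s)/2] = exp(2*s) - exp(s)/2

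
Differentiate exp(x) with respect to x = exp(x)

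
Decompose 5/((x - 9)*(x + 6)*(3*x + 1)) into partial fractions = -45/(476*(3*x + 1)) + 1/(51*(x + 6)) + 1/(84*(x - 9))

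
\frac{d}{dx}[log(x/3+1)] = 1/(x + 3)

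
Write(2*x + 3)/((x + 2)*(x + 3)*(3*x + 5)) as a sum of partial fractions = -3/(4*(3*x + 5)) - 3/(4*(x + 3)) + 1/(x + 2)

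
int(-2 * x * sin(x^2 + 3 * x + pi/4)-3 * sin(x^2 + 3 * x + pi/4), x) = cos(x^2 + 3*x + pi/4) + C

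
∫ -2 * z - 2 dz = -z^2 - 2*z + C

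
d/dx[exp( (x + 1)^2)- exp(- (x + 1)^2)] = (2*x*exp(2*x^2 + 4*x + 2) + 2*x + 2*exp(2*x^2 + 4*x + 2) + 2)*exp(-x^2 - 2*x - 1)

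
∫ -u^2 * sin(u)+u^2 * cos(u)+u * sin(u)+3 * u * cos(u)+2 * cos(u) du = sqrt(2)*(u^2 + u + 1)*sin(u + pi/4) + C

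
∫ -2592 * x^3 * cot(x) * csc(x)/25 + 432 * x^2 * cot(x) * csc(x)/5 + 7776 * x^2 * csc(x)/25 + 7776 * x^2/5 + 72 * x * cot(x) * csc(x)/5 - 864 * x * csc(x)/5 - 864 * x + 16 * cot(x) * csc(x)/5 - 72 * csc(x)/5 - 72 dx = 8*(csc(x) + 5)*(324*x^3 - 270*x^2 - 45*x - 10)/25 + C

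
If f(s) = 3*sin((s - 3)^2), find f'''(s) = -24*s^3*cos(s^2 - 6*s + 9) + 216*s^2*cos(s^2 - 6*s + 9) - 36*s*sin(s^2 - 6*s + 9) - 648*s*cos(s^2 - 6*s + 9) + 108*sin(s^2 - 6*s + 9) + 648*cos(s^2 - 6*s + 9)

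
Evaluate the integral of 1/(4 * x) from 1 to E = 1/4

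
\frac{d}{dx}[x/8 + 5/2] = 1/8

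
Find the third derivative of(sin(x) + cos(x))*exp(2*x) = (-9*sin(x) + 13*cos(x))*exp(2*x)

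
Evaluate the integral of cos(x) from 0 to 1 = sin(1)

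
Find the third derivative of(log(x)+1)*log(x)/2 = (2*log(x) - 2)/x^3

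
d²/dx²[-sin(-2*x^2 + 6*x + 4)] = 16*x^2*sin(-2*x^2 + 6*x + 4) - 48*x*sin(-2*x^2 + 6*x + 4) + 36*sin(-2*x^2 + 6*x + 4) + 4*cos(-2*x^2 + 6*x + 4)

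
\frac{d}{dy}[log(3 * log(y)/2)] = 1/(y*log(y))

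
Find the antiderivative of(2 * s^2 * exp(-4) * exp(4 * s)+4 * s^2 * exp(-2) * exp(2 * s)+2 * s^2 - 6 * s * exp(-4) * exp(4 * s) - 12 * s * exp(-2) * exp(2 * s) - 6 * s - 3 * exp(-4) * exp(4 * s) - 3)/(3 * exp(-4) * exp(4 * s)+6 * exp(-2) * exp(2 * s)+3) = (-(exp(2*s - 2) + 1)*(-2*s^3 + 9*s^2 + 9*s + 9)/9 + exp(2*s - 2))/(exp(2*s - 2) + 1) + C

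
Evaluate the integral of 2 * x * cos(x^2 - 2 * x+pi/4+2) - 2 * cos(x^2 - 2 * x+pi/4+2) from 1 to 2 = -sin(pi/4 + 1) + sin(pi/4 + 2)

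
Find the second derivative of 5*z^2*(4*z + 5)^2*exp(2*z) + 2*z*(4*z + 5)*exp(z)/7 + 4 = 320*z^4*exp(2*z) + 2080*z^3*exp(2*z) + 3860*z^2*exp(2*z) + 8*z^2*exp(z)/7 + 2200*z*exp(2*z) + 6*z*exp(z) + 250*exp(2*z) + 36*exp(z)/7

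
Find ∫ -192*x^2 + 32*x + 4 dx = -64*x^3 + 16*x^2 + 4*x + C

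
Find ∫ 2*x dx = x^2 + C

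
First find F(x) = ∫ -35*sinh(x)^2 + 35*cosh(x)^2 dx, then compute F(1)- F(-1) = 70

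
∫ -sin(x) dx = cos(x) + C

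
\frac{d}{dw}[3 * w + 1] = 3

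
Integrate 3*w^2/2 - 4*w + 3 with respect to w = w^3/2 - 2*w^2 + 3*w + C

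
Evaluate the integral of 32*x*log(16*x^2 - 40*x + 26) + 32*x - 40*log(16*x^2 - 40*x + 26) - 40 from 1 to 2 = -2*log(2) + 10*log(10)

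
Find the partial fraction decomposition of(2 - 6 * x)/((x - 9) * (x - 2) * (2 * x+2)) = 2/(15*(x + 1)) + 5/(21*(x - 2)) - 13/(35*(x - 9))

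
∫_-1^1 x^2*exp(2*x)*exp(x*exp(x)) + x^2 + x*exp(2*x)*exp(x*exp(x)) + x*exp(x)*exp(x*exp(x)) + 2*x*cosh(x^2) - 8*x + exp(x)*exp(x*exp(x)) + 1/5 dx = exp(-1 - exp(-1)) + 16/15 + exp(1 + E)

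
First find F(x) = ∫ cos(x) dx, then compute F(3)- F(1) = -sin(1) + sin(3)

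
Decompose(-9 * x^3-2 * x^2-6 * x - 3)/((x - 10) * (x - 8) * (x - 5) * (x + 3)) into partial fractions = -30/(143*(x + 3)) - 151/(15*(x - 5)) + 4787/(66*(x - 8)) - 9263/(130*(x - 10))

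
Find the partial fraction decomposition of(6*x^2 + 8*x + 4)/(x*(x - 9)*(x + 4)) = 17/(13*(x + 4)) + 562/(117*(x - 9)) - 1/(9*x)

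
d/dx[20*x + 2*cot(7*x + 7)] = 6 - 14*cot(7*x + 7)^2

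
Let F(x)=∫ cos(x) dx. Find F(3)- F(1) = -sin(1) + sin(3)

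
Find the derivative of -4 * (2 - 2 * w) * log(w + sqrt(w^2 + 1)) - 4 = (8*w^2*log(w + sqrt(w^2 + 1)) + 8*w^2 + 8*w*sqrt(w^2 + 1)*log(w + sqrt(w^2 + 1)) + 8*w*sqrt(w^2 + 1) - 8*w - 8*sqrt(w^2 + 1) + 8*log(w + sqrt(w^2 + 1)))/(w^2 + w*sqrt(w^2 + 1) + 1)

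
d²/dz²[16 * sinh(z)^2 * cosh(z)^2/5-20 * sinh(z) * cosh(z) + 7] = 64*(cosh(2*z) - 1)^2/5 - 40*sinh(2*z) + 128*cosh(2*z)/5 - 96/5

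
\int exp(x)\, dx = exp(x) + C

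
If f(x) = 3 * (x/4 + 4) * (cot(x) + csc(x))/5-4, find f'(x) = -3*x*cot(x)^2/20 - 3*x*cot(x)*csc(x)/20 - 3*x/20 - 12*cot(x)^2/5 - 12*cot(x)*csc(x)/5 + 3*cot(x)/20 + 3*csc(x)/20 - 12/5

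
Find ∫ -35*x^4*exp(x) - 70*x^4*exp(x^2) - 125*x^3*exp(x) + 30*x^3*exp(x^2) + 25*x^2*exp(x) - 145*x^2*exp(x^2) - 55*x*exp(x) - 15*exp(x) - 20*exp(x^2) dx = -5*(x*exp(x) + exp(x^2))*(7*x^3 - 3*x^2 + 4*x + 3) + C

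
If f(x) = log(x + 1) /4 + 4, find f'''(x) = 1/(2*x^3 + 6*x^2 + 6*x + 2)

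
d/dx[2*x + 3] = 2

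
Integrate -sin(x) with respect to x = cos(x) + C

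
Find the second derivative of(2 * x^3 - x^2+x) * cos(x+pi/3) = -2*x^3*cos(x + pi/3) - 12*x^2*sin(x + pi/3) + x^2*cos(x + pi/3) + 4*x*sin(x + pi/3) + 11*x*cos(x + pi/3) - 2*sqrt(2)*cos(x + pi/12)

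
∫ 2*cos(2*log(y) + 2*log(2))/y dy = sin(2*log(2*y)) + C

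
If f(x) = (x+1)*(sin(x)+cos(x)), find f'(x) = -x*sin(x) + x*cos(x) + 2*cos(x)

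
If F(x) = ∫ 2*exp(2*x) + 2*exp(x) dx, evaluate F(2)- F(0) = -4 + (1 + exp(2))^2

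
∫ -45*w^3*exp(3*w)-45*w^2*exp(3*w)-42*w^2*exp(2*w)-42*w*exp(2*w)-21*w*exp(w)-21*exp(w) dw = 3*w*(-5*w^2*exp(2*w) - 7*w*exp(w) - 7)*exp(w) + C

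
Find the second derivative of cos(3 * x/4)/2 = -9*cos(3*x/4)/32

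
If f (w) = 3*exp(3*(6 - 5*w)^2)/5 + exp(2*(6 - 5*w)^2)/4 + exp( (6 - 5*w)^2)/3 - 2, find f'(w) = 50*w*exp(25*w^2 - 60*w + 36)/3 + 25*w*exp(50*w^2 - 120*w + 72) + 90*w*exp(75*w^2 - 180*w + 108) - 20*exp(25*w^2 - 60*w + 36) - 30*exp(50*w^2 - 120*w + 72) - 108*exp(75*w^2 - 180*w + 108)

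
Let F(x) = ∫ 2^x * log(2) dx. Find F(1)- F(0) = 1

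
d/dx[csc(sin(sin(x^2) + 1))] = -2*x*cos(x^2)*cos(sin(x^2) + 1)*cot(sin(sin(x^2) + 1))*csc(sin(sin(x^2) + 1))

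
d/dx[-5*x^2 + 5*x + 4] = 5 - 10*x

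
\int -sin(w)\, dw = cos(w) + C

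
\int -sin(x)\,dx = cos(x) + C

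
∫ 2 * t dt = t^2 + C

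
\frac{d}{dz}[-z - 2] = -1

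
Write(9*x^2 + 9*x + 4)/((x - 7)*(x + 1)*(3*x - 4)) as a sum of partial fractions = -288/(119*(3*x - 4)) + 1/(14*(x + 1)) + 127/(34*(x - 7))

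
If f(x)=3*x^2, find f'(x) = 6*x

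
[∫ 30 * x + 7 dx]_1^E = -20 + (-1 + 5*E)*(2 + 3*E)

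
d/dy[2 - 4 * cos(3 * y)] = 12*sin(3*y)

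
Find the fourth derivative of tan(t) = 24*tan(t)^5 + 40*tan(t)^3 + 16*tan(t)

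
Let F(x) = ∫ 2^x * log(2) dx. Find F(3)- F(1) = 6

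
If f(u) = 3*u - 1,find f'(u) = 3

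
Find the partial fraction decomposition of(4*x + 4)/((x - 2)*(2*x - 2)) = -4/(x - 1) + 6/(x - 2)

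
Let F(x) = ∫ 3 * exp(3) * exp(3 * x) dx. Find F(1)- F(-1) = -1 + exp(6)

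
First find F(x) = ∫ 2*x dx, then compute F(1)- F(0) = 1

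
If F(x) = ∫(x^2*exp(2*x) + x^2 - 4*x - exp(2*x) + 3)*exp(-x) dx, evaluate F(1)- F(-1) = -4*exp(-1) + 4*E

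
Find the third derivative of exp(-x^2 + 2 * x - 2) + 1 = (-8*x^3 + 24*x^2 - 12*x - 4)*exp(-x^2 + 2*x - 2)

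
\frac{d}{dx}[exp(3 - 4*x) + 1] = -4*exp(3 - 4*x)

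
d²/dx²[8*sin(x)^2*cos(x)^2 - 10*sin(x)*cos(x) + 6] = 32*(1 - cos(2*x))^2 + 20*sin(2*x) + 64*cos(2*x) - 48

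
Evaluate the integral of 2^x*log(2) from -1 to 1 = 3/2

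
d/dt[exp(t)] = exp(t)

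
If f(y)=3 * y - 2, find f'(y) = 3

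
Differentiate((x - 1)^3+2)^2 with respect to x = 6*x^5 - 30*x^4 + 60*x^3 - 48*x^2 + 6*x + 6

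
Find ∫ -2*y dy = -y^2 + C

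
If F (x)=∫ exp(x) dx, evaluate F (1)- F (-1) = E - exp(-1)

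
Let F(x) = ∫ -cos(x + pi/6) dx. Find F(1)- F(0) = 1/2 - sin(pi/6 + 1)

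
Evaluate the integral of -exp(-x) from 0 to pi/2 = -1 + exp(-pi/2)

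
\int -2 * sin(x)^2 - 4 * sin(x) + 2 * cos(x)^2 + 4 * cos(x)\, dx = (sqrt(2)*sin(x + pi/4) + 2)^2 + C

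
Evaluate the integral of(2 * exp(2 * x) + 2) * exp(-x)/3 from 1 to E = -2*E/3 - 2*exp(-E)/3 + 2*exp(-1)/3 + 2*exp(E)/3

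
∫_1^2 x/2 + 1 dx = 7/4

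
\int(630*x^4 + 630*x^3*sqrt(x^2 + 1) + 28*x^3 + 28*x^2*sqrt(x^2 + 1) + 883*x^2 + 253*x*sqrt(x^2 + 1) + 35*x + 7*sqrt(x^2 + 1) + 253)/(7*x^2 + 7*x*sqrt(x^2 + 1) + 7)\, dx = 30*x^3 + 2*x^2 + 253*x/7 + log(x + sqrt(x^2 + 1)) + C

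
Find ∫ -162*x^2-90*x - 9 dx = -54*x^3 - 45*x^2 - 9*x + C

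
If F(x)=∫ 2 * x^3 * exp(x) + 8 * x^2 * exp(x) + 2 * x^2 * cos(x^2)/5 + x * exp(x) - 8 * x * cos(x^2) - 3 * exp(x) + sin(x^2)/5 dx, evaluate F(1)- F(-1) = -3*exp(-1) + 2*sin(1)/5 + E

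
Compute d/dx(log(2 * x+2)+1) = 1/(x + 1)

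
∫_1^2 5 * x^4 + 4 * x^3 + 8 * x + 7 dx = 65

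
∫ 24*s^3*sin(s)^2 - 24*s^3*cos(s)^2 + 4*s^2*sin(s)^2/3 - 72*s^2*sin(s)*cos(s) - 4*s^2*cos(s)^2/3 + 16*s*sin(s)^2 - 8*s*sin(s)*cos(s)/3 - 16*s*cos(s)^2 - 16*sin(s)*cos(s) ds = -2*s*(18*s^2 + s + 12)*sin(2*s)/3 + C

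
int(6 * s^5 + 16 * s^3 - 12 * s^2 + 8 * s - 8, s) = s^6 + 4*s^4 - 4*s^3 + 4*s^2 - 8*s + C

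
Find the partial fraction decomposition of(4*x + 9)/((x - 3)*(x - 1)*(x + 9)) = -9/(40*(x + 9)) - 13/(20*(x - 1)) + 7/(8*(x - 3))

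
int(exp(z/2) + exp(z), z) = (exp(z/2) + 1)^2 + C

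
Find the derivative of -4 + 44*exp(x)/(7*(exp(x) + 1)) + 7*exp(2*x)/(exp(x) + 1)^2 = (142*exp(2*x) + 44*exp(x))/(7*exp(3*x) + 21*exp(2*x) + 21*exp(x) + 7)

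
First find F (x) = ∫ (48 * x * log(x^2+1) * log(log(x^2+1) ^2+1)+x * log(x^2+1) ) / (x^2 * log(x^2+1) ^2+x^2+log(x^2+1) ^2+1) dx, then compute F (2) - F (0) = log(1 + log(5)^2)/4 + 6*log(1 + log(5)^2)^2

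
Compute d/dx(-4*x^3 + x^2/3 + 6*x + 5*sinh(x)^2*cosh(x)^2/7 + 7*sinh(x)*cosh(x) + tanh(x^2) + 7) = -12*x^2 - 2*x*tanh(x^2)^2 + 8*x/3 + 5*sinh(4*x)/14 + 7*cosh(2*x) + 6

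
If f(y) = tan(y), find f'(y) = cos(y)^(-2)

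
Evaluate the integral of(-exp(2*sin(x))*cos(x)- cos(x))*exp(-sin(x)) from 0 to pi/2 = -E + exp(-1)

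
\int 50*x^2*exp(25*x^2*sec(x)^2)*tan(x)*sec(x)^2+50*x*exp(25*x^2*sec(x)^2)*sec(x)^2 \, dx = exp(25*x^2*sec(x)^2) + C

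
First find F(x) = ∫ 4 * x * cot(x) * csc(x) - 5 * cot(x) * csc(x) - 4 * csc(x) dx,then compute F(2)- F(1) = -3*csc(2) - csc(1)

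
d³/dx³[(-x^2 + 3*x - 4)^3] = -120*x^3 + 540*x^2 - 936*x + 594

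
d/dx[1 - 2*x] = -2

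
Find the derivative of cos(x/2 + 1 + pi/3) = -sin(x/2 + 1 + pi/3)/2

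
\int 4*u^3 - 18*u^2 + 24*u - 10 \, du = u^4 - 6*u^3 + 12*u^2 - 10*u + C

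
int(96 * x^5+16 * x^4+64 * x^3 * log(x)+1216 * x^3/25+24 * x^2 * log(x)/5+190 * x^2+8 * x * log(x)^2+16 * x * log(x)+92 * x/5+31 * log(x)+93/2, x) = 14*x^3 + 7*x^2/5 + 7*x*log(x) + 7*x/2 + (20*x^3 + 2*x^2 + 10*x*log(x) + 5*x + 30)^2/25 + C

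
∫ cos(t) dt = sin(t) + C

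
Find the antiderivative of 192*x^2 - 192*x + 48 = 64*x^3 - 96*x^2 + 48*x + C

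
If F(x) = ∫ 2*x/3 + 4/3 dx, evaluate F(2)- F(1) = 7/3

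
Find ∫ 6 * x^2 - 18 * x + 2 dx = 2*x^3 - 9*x^2 + 2*x + C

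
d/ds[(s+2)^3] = 3*s^2 + 12*s + 12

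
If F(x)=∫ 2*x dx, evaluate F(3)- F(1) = 8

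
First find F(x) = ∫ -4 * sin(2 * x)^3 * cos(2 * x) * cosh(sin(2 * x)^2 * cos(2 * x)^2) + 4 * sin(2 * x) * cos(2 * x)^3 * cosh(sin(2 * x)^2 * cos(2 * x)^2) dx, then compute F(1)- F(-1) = 0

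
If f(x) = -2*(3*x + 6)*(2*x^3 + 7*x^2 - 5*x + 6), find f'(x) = -48*x^3 - 198*x^2 - 108*x + 24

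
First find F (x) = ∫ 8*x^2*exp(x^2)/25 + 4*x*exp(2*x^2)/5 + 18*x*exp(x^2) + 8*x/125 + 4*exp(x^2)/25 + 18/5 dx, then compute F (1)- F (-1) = -(E + 23/5)^2/5 + 28/5 + (E + 27/5)^2/5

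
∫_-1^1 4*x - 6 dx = -12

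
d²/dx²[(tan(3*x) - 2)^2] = 54*tan(3*x)^4 - 72*tan(3*x)^3 + 72*tan(3*x)^2 - 72*tan(3*x) + 18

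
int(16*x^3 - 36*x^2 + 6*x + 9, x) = 4*x^4 - 12*x^3 + 3*x^2 + 9*x + C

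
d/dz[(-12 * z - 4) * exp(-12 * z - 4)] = (144*z + 36)*exp(-12*z - 4)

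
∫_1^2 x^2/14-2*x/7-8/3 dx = -41/14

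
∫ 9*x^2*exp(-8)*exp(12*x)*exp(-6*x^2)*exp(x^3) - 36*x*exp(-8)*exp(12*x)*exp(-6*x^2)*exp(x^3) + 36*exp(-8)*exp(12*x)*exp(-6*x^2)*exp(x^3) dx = 3*exp((x - 2)^3) + C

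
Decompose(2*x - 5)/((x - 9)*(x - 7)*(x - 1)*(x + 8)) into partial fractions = 7/(765*(x + 8)) - 1/(144*(x - 1)) - 1/(20*(x - 7)) + 13/(272*(x - 9))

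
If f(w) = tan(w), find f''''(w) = 24*tan(w)^5 + 40*tan(w)^3 + 16*tan(w)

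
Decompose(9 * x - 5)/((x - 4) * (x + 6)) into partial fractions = 59/(10*(x + 6)) + 31/(10*(x - 4))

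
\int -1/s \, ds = -log(s) + C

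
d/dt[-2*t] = -2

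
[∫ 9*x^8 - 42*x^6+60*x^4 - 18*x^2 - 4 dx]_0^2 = 72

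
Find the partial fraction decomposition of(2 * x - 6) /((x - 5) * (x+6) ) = 18/(11*(x + 6)) + 4/(11*(x - 5))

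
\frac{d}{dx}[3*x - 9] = 3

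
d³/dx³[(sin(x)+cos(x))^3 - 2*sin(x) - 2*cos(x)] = sqrt(2)*(-27*sin(3*x + pi/4) + cos(x + pi/4))/2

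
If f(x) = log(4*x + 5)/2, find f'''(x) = 64/(64*x^3 + 240*x^2 + 300*x + 125)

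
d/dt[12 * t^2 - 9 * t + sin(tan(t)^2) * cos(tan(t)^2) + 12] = 24*t - 4*sin(t)*sin(1 - 1/cos(t)^2)^2/cos(t)^3 + 2*sin(t)/cos(t)^3 - 9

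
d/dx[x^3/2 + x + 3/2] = 3*x^2/2 + 1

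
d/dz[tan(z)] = cos(z)^(-2)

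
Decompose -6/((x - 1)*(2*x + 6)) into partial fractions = 3/(4*(x + 3)) - 3/(4*(x - 1))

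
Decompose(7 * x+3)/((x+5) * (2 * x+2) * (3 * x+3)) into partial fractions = -1/(3*(x + 5)) + 1/(3*(x + 1)) - 1/(6*(x + 1)^2)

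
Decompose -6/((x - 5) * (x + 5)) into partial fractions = 3/(5*(x + 5)) - 3/(5*(x - 5))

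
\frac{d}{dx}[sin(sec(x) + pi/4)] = cos(sec(x) + pi/4)*tan(x)*sec(x)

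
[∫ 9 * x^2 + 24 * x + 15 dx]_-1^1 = 36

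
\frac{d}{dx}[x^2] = 2*x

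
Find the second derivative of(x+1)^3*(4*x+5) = 48*x^2 + 102*x + 54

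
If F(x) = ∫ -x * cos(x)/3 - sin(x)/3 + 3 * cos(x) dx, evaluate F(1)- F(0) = 8*sin(1)/3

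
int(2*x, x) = x^2 + C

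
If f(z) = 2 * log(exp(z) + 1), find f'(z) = 2*exp(z)/(exp(z) + 1)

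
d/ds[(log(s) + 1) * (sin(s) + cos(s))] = sqrt(2)*(s*log(s)*cos(s + pi/4) + s*cos(s + pi/4) + sin(s + pi/4))/s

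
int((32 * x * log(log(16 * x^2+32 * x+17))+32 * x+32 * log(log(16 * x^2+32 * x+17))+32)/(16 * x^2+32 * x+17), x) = log(16*(x + 1)^2 + 1)*log(log(16*(x + 1)^2 + 1)) + C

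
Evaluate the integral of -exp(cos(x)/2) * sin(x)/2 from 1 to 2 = -exp(cos(1)/2) + exp(cos(2)/2)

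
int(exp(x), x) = exp(x) + C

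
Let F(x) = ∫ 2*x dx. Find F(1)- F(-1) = 0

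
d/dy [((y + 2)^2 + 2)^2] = 4*y^3 + 24*y^2 + 56*y + 48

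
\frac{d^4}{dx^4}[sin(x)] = sin(x)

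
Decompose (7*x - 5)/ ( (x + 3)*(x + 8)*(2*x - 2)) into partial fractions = -61/(90*(x + 8)) + 13/(20*(x + 3)) + 1/(36*(x - 1))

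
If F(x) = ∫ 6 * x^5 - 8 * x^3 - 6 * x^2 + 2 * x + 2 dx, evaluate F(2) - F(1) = 24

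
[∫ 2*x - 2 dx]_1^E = (-1 + E)^2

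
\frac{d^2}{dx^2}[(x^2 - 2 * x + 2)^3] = 30*x^4 - 120*x^3 + 216*x^2 - 192*x + 72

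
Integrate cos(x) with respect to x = sin(x) + C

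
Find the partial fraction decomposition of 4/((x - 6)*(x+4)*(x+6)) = 1/(6*(x + 6)) - 1/(5*(x + 4)) + 1/(30*(x - 6))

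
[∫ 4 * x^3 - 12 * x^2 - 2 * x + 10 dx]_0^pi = -3*(-1 + pi)^2 + 2 + (-2 + (-1 + pi)^2)^2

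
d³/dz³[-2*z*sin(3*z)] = 54*z*cos(3*z) + 54*sin(3*z)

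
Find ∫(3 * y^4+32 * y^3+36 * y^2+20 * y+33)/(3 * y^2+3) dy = y^3/3 + 16*y^2/3 + 11*y - 2*log(y^2 + 1) + C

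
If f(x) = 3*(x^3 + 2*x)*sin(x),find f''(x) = -3*x^3*sin(x) + 18*x^2*cos(x) + 12*x*sin(x) + 12*cos(x)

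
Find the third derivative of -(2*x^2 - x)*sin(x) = 2*x^2*cos(x) + 12*x*sin(x) - x*cos(x) - 3*sin(x) - 12*cos(x)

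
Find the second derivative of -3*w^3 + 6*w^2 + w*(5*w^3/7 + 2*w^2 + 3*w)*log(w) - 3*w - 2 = 60*w^2*log(w)/7 + 5*w^2 + 12*w*log(w) - 8*w + 6*log(w) + 21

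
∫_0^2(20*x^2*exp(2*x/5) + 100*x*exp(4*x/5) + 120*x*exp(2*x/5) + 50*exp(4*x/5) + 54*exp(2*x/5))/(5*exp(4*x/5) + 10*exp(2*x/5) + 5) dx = -1 + 62*exp(4/5)/(1 + exp(4/5))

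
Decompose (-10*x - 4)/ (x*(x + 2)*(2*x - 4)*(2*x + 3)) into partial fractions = 44/(21*(2*x + 3)) - 1/(x + 2) - 3/(14*(x - 2)) + 1/(6*x)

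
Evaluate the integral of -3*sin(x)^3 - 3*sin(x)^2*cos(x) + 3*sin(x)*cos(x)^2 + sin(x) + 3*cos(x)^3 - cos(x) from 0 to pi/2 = 0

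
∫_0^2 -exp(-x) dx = -1 + exp(-2)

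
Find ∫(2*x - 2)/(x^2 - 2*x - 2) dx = log(-2*x^2 + 4*x + 4) + C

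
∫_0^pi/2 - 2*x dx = -pi^2/4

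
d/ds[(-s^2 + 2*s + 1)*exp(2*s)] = -2*s^2*exp(2*s) + 2*s*exp(2*s) + 4*exp(2*s)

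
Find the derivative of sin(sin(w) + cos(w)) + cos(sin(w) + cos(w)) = 2*cos(w + pi/4)*cos(sqrt(2)*sin(w + pi/4) + pi/4)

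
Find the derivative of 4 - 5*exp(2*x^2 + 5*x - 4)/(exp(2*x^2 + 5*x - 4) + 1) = (-20*x*exp(2*x^2 + 5*x - 4) - 25*exp(2*x^2 + 5*x - 4))/(exp(-8)*exp(10*x)*exp(4*x^2) + 2*exp(-4)*exp(5*x)*exp(2*x^2) + 1)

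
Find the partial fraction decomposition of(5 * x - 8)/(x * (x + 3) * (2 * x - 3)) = -2/(27*(2*x - 3)) - 23/(27*(x + 3)) + 8/(9*x)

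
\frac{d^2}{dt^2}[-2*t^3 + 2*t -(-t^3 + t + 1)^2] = -30*t^4 + 24*t^2 - 2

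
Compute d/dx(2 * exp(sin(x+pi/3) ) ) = 2*exp(sin(x + pi/3))*cos(x + pi/3)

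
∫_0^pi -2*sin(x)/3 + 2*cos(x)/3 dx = -4/3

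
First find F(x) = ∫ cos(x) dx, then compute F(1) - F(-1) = 2*sin(1)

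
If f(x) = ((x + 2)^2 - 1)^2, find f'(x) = 4*x^3 + 24*x^2 + 44*x + 24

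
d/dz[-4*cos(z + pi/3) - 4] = 4*sin(z + pi/3)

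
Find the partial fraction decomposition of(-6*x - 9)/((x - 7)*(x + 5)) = -7/(4*(x + 5)) - 17/(4*(x - 7))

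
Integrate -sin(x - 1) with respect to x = cos(x - 1) + C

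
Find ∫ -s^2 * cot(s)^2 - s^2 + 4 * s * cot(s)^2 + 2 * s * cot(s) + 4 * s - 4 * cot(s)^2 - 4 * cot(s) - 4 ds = (s - 2)^2*cot(s) + C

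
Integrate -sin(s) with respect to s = cos(s) + C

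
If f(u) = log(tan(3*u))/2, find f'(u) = 3/sin(6*u)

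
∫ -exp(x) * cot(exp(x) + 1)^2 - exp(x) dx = cot(exp(x) + 1) + C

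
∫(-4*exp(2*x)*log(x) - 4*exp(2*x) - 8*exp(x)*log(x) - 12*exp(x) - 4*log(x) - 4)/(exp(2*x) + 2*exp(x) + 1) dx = 2*(-(2*x*log(x) - 3)*(exp(x) + 1) - 2*exp(x))/(exp(x) + 1) + C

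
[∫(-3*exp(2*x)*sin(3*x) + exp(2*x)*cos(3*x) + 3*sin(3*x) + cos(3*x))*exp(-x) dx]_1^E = (-exp(-E) + exp(E))*cos(3*E) - (E - exp(-1))*cos(3)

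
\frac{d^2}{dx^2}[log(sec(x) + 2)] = (5*cos(x) - cos(3*x) + 2)/((2*cos(x) + 1)^2*(cos(2*x) + 1))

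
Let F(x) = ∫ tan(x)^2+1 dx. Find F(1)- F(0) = tan(1)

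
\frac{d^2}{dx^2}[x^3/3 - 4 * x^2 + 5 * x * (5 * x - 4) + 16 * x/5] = 2*x + 42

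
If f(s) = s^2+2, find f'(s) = 2*s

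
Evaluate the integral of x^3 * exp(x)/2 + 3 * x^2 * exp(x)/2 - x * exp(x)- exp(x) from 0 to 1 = -E/2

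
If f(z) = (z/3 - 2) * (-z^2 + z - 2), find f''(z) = 14/3 - 2*z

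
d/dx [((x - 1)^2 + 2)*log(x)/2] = (2*x^2*log(x) + x^2 - 2*x*log(x) - 2*x + 3)/(2*x)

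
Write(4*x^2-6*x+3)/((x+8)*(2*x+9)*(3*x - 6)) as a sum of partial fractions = -148/(91*(2*x + 9)) + 307/(210*(x + 8)) + 7/(390*(x - 2))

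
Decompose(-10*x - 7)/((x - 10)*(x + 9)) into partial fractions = -83/(19*(x + 9)) - 107/(19*(x - 10))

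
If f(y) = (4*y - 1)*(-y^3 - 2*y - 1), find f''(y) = -48*y^2 + 6*y - 16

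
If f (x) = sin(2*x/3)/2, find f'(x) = cos(2*x/3)/3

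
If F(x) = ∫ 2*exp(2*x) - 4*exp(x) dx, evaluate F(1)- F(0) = -1 + (-2 + E)^2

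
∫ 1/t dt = log(-2*t) + C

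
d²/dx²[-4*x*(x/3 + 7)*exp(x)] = -4*x^2*exp(x)/3 - 100*x*exp(x)/3 - 176*exp(x)/3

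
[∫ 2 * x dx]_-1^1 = 0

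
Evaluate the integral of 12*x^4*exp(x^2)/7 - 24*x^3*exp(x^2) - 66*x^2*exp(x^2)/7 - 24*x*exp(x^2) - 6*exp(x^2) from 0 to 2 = -372*exp(4)/7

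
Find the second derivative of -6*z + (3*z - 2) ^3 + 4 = 162*z - 108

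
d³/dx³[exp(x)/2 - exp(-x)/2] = (exp(2*x) + 1)*exp(-x)/2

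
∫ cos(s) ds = sin(s) + C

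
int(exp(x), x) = exp(x) + C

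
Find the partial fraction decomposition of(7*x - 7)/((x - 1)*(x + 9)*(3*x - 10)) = 21/(37*(3*x - 10)) - 7/(37*(x + 9))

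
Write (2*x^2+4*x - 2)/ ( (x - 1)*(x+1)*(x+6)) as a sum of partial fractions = 46/(35*(x + 6)) + 2/(5*(x + 1)) + 2/(7*(x - 1))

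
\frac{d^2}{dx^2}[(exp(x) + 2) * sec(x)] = 2*(exp(x)*sin(x)/cos(x) + exp(x)/cos(x)^2 - 1 + 2/cos(x)^2)/cos(x)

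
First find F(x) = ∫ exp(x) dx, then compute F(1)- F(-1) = E - exp(-1)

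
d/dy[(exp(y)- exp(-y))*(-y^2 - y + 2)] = (-y^2*exp(2*y) - y^2 - 3*y*exp(2*y) + y + exp(2*y) + 3)*exp(-y)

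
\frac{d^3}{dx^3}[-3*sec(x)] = 3*(1 - 6/cos(x)^2)*sin(x)/cos(x)^2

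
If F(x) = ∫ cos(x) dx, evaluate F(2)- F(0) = sin(2)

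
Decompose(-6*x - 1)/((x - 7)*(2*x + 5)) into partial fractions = -28/(19*(2*x + 5)) - 43/(19*(x - 7))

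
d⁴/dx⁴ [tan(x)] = 24*tan(x)^5 + 40*tan(x)^3 + 16*tan(x)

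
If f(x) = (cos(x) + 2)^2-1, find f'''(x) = 4*(2*cos(x) + 1)*sin(x)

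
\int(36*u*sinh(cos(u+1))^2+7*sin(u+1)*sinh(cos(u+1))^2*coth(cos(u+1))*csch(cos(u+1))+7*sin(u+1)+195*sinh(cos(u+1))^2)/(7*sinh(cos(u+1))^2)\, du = 18*u^2/7 + 195*u/7 + coth(cos(u + 1)) + csch(cos(u + 1)) + C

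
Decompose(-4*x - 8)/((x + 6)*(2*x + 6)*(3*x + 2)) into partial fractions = -3/(14*(3*x + 2)) + 1/(6*(x + 6)) - 2/(21*(x + 3))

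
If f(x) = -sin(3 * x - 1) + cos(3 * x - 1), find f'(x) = -3*sqrt(2)*cos(-3*x + pi/4 + 1)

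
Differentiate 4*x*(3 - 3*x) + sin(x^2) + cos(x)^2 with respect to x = 2*x*cos(x^2) - 24*x - sin(2*x) + 12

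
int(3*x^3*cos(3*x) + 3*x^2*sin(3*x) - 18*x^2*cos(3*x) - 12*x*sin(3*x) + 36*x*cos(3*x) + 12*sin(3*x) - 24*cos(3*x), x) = (x - 2)^3*sin(3*x) + C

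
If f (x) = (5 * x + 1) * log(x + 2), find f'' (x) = (5*x + 19)/(x^2 + 4*x + 4)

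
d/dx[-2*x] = -2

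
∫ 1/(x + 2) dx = log(x + 2) + C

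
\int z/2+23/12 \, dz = z^2/4 + 23*z/12 + C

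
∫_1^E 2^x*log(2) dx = -2 + 2^E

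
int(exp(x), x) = exp(x) + C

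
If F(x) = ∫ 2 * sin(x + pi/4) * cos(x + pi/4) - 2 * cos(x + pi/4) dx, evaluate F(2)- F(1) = -(-1 + sin(pi/4 + 1))^2 + (-1 + sin(pi/4 + 2))^2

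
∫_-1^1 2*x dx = 0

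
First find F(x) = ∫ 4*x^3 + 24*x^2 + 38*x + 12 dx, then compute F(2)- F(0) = 180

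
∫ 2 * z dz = z^2 + C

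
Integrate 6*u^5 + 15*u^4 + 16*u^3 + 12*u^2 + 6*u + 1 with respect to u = u^6 + 3*u^5 + 4*u^4 + 4*u^3 + 3*u^2 + u + C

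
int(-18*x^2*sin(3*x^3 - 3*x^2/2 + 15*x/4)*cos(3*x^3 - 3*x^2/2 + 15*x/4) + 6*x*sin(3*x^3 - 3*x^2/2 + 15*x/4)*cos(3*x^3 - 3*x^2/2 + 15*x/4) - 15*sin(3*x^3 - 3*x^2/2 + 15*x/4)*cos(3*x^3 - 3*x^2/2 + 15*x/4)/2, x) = cos(3*x*(x^2 - x/2 + 5/4))^2 + C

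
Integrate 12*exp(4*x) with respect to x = 3*exp(4*x) + C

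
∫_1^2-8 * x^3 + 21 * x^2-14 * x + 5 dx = 3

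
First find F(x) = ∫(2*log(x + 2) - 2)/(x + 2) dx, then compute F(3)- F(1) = -(-1 + log(3))^2 + (-1 + log(5))^2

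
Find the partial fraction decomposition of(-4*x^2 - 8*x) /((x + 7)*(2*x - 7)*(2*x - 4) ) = -22/(9*(2*x - 7)) - 10/(27*(x + 7)) + 16/(27*(x - 2))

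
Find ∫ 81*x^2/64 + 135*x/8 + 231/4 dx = 27*x^3/64 + 135*x^2/16 + 231*x/4 + C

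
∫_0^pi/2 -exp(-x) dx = -1 + exp(-pi/2)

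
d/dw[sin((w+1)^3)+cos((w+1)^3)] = -3*w^2*sin(w^3 + 3*w^2 + 3*w + 1) + 3*w^2*cos(w^3 + 3*w^2 + 3*w + 1) - 6*w*sin(w^3 + 3*w^2 + 3*w + 1) + 6*w*cos(w^3 + 3*w^2 + 3*w + 1) - 3*sin(w^3 + 3*w^2 + 3*w + 1) + 3*cos(w^3 + 3*w^2 + 3*w + 1)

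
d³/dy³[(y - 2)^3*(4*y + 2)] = 96*y - 132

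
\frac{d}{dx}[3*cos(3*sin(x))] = -9*sin(3*sin(x))*cos(x)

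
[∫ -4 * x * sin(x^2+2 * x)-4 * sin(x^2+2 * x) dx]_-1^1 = 2*cos(3) - 2*cos(1)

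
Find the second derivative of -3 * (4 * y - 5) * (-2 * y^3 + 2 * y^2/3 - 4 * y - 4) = 288*y^2 - 228*y + 116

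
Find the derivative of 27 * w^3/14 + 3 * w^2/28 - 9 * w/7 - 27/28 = 81*w^2/14 + 3*w/14 - 9/7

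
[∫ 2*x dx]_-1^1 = 0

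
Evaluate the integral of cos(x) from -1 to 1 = 2*sin(1)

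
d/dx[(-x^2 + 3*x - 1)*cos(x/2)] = x^2*sin(x/2)/2 - 3*x*sin(x/2)/2 - 2*x*cos(x/2) + sin(x/2)/2 + 3*cos(x/2)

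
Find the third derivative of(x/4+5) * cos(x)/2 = x*sin(x)/8 + 5*sin(x)/2 - 3*cos(x)/8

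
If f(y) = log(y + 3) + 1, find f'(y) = 1/(y + 3)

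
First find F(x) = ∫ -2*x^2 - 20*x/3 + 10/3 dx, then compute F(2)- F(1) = -34/3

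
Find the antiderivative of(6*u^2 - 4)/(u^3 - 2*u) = 2*log(u*(u^2 - 2)) + C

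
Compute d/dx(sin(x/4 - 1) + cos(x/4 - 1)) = sqrt(2)*cos(x/4 - 1 + pi/4)/4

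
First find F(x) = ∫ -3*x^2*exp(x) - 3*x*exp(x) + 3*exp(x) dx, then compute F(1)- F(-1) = 6*exp(-1)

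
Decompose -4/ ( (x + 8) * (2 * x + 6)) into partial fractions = 2/(5*(x + 8)) - 2/(5*(x + 3))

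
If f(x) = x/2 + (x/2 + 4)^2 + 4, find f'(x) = x/2 + 9/2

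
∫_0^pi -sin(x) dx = -2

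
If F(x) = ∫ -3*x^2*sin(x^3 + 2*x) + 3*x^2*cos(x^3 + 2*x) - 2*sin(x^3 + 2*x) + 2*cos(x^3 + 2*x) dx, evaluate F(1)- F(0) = -1 + cos(3) + sin(3)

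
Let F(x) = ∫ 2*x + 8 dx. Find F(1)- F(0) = 9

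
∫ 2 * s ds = s^2 + C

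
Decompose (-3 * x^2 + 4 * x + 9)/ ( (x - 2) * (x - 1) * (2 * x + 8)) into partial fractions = -11/(12*(x + 4)) - 1/(x - 1) + 5/(12*(x - 2))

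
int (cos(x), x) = sin(x) + C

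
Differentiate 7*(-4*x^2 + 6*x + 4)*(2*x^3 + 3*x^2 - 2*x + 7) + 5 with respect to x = -280*x^4 + 714*x^2 - 392*x + 238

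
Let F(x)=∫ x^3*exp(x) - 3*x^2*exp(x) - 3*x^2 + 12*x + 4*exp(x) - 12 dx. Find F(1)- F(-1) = -26 - E + 27*exp(-1)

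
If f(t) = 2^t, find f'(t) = 2^t*log(2)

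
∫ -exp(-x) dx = exp(-x) + C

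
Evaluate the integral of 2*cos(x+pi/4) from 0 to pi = -2*sqrt(2)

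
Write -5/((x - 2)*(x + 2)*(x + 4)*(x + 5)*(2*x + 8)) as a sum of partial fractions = -5/(42*(x + 5)) + 5/(72*(x + 4)) - 5/(24*(x + 4)^2) + 5/(96*(x + 2)) - 5/(2016*(x - 2))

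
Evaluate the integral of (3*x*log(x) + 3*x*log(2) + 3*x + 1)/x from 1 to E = -4*log(2) + (1 + 3*E)*log(2*E)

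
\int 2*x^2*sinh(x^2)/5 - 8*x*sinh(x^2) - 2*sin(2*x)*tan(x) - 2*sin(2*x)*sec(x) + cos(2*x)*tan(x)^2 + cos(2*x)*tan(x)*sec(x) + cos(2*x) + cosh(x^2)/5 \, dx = (x/5 - 4)*cosh(x^2) + (tan(x) + sec(x))*cos(2*x) + C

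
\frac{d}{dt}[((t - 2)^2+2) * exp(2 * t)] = 2*t^2*exp(2*t) - 6*t*exp(2*t) + 8*exp(2*t)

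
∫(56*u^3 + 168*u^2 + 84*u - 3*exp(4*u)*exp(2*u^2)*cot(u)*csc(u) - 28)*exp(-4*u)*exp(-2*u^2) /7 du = (-14*u^2 - 28*u + (3*csc(u) + 49)*exp(2*u*(u + 2)))*exp(-2*u*(u + 2))/7 + C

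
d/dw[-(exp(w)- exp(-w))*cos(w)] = -sqrt(2)*(exp(2*w)*cos(w + pi/4) + sin(w + pi/4))*exp(-w)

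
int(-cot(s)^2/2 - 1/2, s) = cot(s)/2 + C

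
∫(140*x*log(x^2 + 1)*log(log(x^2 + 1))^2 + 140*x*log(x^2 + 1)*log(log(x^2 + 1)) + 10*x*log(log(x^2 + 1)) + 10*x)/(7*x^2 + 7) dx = 5*(7*log(x^2 + 1)*log(log(x^2 + 1)) + 1)*log(x^2 + 1)*log(log(x^2 + 1))/7 + C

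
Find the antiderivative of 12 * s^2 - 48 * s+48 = 4*s^3 - 24*s^2 + 48*s + C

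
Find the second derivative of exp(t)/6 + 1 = exp(t)/6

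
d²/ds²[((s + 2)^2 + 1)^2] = 12*s^2 + 48*s + 52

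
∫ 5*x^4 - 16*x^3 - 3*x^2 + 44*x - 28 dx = x^5 - 4*x^4 - x^3 + 22*x^2 - 28*x + C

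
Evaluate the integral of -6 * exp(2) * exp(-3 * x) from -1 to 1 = -2*exp(5) + 2*exp(-1)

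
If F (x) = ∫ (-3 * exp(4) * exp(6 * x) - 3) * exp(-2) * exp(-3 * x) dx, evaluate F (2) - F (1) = -exp(8) - exp(-5) + exp(-8) + exp(5)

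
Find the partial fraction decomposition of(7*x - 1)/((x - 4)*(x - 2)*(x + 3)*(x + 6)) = 43/(240*(x + 6)) - 22/(105*(x + 3)) - 13/(80*(x - 2)) + 27/(140*(x - 4))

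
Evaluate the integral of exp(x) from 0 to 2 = -1 + exp(2)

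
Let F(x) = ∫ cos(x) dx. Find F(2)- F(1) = -sin(1) + sin(2)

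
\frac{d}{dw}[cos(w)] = -sin(w)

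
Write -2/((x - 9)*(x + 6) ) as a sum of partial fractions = 2/(15*(x + 6)) - 2/(15*(x - 9))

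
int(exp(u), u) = exp(u) + C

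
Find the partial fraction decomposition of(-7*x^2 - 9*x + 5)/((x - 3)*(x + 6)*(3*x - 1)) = -11/(152*(3*x - 1)) - 193/(171*(x + 6)) - 85/(72*(x - 3))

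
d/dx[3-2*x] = -2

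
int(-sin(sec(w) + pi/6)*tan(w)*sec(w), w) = cos(sec(w) + pi/6) + C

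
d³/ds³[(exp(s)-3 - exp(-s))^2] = (8*exp(4*s) - 6*exp(3*s) - 6*exp(s) - 8)*exp(-2*s)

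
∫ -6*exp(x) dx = -6*exp(x) + C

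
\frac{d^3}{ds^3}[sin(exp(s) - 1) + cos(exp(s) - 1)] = sqrt(2)*(-exp(2*s)*cos(exp(s) - 1 + pi/4) - 3*exp(s)*cos(-exp(s) + pi/4 + 1) + sin(-exp(s) + pi/4 + 1))*exp(s)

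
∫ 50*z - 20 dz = 25*z^2 - 20*z + C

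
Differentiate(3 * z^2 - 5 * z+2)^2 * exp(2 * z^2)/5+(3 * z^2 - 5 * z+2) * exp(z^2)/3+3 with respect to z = 36*z^5*exp(2*z^2)/5 - 24*z^4*exp(2*z^2) + 184*z^3*exp(2*z^2)/5 + 2*z^3*exp(z^2) - 34*z^2*exp(2*z^2) - 10*z^2*exp(z^2)/3 + 18*z*exp(2*z^2) + 10*z*exp(z^2)/3 - 4*exp(2*z^2) - 5*exp(z^2)/3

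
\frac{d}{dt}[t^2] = 2*t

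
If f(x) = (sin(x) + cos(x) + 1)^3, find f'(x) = 3*sqrt(2)*(sqrt(2)*sin(x + pi/4) + 1)^2*cos(x + pi/4)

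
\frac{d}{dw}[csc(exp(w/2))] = -exp(w/2)*cot(exp(w/2))*csc(exp(w/2))/2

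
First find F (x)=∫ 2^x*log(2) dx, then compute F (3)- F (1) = 6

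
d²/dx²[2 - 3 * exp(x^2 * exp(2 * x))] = -12*x^4*exp(x^2*exp(2*x) + 4*x) - 24*x^3*exp(x^2*exp(2*x) + 4*x) - 12*x^2*exp(x^2*exp(2*x) + 2*x) - 12*x^2*exp(x^2*exp(2*x) + 4*x) - 24*x*exp(x^2*exp(2*x) + 2*x) - 6*exp(x^2*exp(2*x) + 2*x)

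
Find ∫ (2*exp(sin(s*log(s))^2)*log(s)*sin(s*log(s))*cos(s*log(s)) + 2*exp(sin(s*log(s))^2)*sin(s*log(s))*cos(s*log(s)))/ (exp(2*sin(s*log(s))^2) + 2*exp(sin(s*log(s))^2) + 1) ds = exp(sin(s*log(s))^2)/(exp(sin(s*log(s))^2) + 1) + C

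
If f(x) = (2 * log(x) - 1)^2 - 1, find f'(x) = (8*log(x) - 4)/x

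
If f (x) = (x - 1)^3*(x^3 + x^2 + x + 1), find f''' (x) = 120*x^3 - 120*x^2 + 24*x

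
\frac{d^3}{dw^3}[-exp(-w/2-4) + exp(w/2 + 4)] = (exp(w + 8) + 1)*exp(-w/2 - 4)/8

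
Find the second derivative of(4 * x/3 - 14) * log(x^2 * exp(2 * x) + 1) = (16*x^4*exp(4*x) + 8*x^3*exp(4*x) + 16*x^3*exp(2*x) + 84*x^2*exp(4*x) - 120*x^2*exp(2*x) - 312*x*exp(2*x) - 84*exp(2*x))/(3*x^4*exp(4*x) + 6*x^2*exp(2*x) + 3)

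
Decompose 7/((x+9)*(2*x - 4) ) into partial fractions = -7/(22*(x + 9)) + 7/(22*(x - 2))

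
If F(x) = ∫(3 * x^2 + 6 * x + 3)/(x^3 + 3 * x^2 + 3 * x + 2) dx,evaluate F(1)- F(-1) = log(9)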